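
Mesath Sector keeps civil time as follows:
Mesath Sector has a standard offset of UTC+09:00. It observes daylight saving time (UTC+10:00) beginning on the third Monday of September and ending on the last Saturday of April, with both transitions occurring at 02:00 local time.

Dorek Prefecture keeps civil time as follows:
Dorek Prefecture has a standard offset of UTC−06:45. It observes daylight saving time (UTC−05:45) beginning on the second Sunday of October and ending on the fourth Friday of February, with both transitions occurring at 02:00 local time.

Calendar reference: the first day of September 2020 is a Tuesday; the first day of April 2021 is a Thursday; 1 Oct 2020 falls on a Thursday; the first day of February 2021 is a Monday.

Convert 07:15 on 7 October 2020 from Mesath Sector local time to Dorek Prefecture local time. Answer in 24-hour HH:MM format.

14:30

1 September 2020 is a Tuesday, so the first Monday is September 7 and the third is September 21.
1 April 2021 is a Thursday, so Saturdays fall on 3, 10, 17, 24; the last is April 24.
Daylight saving runs 21 September 2020 – 24 April 2021; 7 October 2020 is inside that window, so Mesath Sector is at UTC+10:00.
07:15 Mesath Sector − 10h = 21:15 UTC (rolling into the previous day, 6 October 2020).
1 October 2020 is a Thursday, so the first Sunday is October 4 and the second is October 11.
1 February 2021 is a Monday, so the first Friday is February 5 and the fourth is February 26.
At the standard offset (UTC−06:45), 21:15 UTC − 6h45m = 14:30 Dorek Prefecture standard time.
Daylight saving runs 11 October 2020 – 26 February 2021; the standard-time date in Dorek Prefecture, 6 October 2020, is outside that window, so Dorek Prefecture is on standard time at UTC−06:45.
21:15 UTC − 6h45m = 14:30 Dorek Prefecture.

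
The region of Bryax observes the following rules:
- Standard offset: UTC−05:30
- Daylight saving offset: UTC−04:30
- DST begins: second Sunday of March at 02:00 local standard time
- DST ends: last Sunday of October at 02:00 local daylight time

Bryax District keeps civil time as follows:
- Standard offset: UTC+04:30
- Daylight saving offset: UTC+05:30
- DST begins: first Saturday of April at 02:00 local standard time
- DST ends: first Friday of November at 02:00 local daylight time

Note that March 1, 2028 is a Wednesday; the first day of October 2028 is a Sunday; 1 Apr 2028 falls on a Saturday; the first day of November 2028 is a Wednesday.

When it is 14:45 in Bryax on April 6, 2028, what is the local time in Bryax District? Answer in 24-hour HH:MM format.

1 March 2028 is a Wednesday, so the first Sunday is March 5 and the second is March 12.
1 October 2028 is a Sunday, so Sundays fall on 1, 8, 15, 22, 29; the last is October 29.
April 6, 2028 lies within the daylight-saving period (12 March – 29 October), so Bryax is on daylight time, UTC−04:30.
14:45 Bryax + 4h30m = 19:15 UTC.
1 April 2028 is a Saturday, so the first Saturday is April 1.
1 November 2028 is a Wednesday, so the first Friday is November 3.
At the standard offset (UTC+04:30), 19:15 UTC + 4h30m = 23:45 Bryax District standard time.
The standard-time date in Bryax District, April 6, 2028, lies within the daylight-saving period (1 April – 3 November), so Bryax District is on daylight time, UTC+05:30.
19:15 UTC + 5h30m = 00:45 Bryax District (rolling into the next day, 7 April 2028).

00:45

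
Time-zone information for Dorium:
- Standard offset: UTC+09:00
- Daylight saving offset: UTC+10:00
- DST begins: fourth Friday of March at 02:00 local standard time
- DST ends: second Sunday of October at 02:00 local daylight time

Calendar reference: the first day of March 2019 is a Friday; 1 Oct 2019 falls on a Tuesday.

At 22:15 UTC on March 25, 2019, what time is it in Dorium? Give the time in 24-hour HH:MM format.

08:15

1 March 2019 is a Friday, so the first Friday is March 1 and the fourth is March 22.
1 October 2019 is a Tuesday, so the first Sunday is October 6 and the second is October 13.
At the standard offset (UTC+09:00), 22:15 UTC + 9h = 07:15 Dorium standard time (rolling into the next day, 26 March 2019).
Daylight saving runs 22 March – 13 October; the standard-time date in Dorium, March 26, 2019, is inside that window, so Dorium is at UTC+10:00.
22:15 UTC + 10h = 08:15 local (rolling into the next day, 26 March 2019).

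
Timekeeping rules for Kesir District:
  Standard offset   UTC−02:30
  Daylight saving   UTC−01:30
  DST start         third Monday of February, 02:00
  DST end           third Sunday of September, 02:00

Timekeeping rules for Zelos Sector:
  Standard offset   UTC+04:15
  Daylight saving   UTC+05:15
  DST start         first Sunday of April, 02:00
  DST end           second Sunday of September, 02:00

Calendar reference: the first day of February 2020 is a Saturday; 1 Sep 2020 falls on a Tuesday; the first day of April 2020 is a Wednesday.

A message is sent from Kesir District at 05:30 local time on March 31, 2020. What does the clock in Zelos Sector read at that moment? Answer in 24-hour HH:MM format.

11:15

1 February 2020 is a Saturday, so the first Monday is February 3 and the third is February 17.
1 September 2020 is a Tuesday, so the first Sunday is September 6 and the third is September 20.
March 31, 2020 lies within the daylight-saving period (17 February – 20 September), so Kesir District is on daylight time, UTC−01:30.
05:30 Kesir District + 1h30m = 07:00 UTC.
1 April 2020 is a Wednesday, so the first Sunday is April 5.
1 September 2020 is a Tuesday, so the first Sunday is September 6 and the second is September 13.
At the standard offset (UTC+04:15), 07:00 UTC + 4h15m = 11:15 Zelos Sector standard time.
The standard-time date in Zelos Sector, March 31, 2020, is outside the daylight-saving period (5 April – 13 September), so Zelos Sector is on standard time, UTC+04:15.
07:00 UTC + 4h15m = 11:15 Zelos Sector.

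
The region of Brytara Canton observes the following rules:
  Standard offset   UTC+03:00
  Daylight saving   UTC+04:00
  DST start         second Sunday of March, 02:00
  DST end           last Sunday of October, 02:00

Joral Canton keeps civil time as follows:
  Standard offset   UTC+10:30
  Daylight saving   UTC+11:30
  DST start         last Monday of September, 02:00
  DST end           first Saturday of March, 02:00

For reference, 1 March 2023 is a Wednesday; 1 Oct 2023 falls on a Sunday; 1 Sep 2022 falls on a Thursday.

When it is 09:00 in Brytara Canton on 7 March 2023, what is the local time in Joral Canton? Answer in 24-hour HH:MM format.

1 March 2023 is a Wednesday, so the first Sunday is March 5 and the second is March 12.
1 October 2023 is a Sunday, so Sundays fall on 1, 8, 15, 22, 29; the last is October 29.
Daylight saving runs 12 March – 29 October; 7 March 2023 is outside that window, so Brytara Canton is on standard time at UTC+03:00.
09:00 Brytara Canton − 3h = 06:00 UTC.
1 September 2022 is a Thursday, so Mondays fall on 5, 12, 19, 26; the last is September 26.
1 March 2023 is a Wednesday, so the first Saturday is March 4.
At the standard offset (UTC+10:30), 06:00 UTC + 10h30m = 16:30 Joral Canton standard time.
The standard-time date in Joral Canton, 7 March 2023, is outside the daylight-saving period (26 September 2022 – 4 March 2023), so Joral Canton is on standard time, UTC+10:30.
06:00 UTC + 10h30m = 16:30 Joral Canton.

16:30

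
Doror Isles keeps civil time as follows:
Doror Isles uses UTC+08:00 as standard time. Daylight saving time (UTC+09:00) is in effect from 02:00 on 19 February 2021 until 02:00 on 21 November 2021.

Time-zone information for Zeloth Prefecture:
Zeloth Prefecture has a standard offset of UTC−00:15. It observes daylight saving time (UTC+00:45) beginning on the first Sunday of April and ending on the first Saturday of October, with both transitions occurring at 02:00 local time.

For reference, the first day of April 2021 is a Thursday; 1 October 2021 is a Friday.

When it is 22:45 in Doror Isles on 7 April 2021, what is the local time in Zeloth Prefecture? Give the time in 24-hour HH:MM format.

14:30

7 April 2021 lies within the daylight-saving period (19 February – 21 November), so Doror Isles is on daylight time, UTC+09:00.
22:45 Doror Isles − 9h = 13:45 UTC.
1 April 2021 is a Thursday, so the first Sunday is April 4.
1 October 2021 is a Friday, so the first Saturday is October 2.
At the standard offset (UTC−00:15), 13:45 UTC − 0h15m = 13:30 Zeloth Prefecture standard time.
The standard-time date in Zeloth Prefecture, 7 April 2021, falls between 4 April and 2 October, so daylight saving is in effect and Zeloth Prefecture is at UTC+00:45.
13:45 UTC + 0h45m = 14:30 Zeloth Prefecture.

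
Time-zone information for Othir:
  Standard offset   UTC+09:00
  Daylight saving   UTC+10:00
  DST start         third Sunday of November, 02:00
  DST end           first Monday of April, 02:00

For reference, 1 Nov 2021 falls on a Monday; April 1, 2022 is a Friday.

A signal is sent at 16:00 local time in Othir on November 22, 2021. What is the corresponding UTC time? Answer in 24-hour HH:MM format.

06:00

1 November 2021 is a Monday, so the first Sunday is November 7 and the third is November 21.
1 April 2022 is a Friday, so the first Monday is April 4.
Daylight saving runs 21 November 2021 – 4 April 2022; November 22, 2021 is inside that window, so Othir is at UTC+10:00.
16:00 local − 10h = 06:00 UTC.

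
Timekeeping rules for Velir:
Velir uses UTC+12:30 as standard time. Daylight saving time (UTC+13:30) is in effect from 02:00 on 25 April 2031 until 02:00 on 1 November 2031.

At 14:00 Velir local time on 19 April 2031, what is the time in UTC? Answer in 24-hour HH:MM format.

01:30

19 April 2031 does not fall between 25 April and 1 November, so daylight saving is not in effect and Velir is at UTC+12:30.
14:00 local − 12h30m = 01:30 UTC.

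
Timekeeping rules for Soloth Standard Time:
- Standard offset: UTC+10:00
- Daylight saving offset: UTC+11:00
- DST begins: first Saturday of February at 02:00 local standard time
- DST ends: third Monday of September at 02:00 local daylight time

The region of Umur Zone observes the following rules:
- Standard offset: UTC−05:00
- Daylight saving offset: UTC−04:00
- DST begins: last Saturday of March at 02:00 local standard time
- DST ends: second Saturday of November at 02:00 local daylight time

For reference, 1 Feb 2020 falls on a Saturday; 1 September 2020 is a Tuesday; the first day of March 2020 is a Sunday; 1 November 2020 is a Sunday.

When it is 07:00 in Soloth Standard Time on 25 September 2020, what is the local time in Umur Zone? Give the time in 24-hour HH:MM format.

17:00

1 February 2020 is a Saturday, so the first Saturday is February 1.
1 September 2020 is a Tuesday, so the first Monday is September 7 and the third is September 21.
25 September 2020 is outside the daylight-saving period (1 February – 21 September), so Soloth Standard Time is on standard time, UTC+10:00.
07:00 Soloth Standard Time − 10h = 21:00 UTC (rolling into the previous day, 24 September 2020).
1 March 2020 is a Sunday, so Saturdays fall on 7, 14, 21, 28; the last is March 28.
1 November 2020 is a Sunday, so the first Saturday is November 7 and the second is November 14.
At the standard offset (UTC−05:00), 21:00 UTC − 5h = 16:00 Umur Zone standard time.
The standard-time date in Umur Zone, 24 September 2020, falls between 28 March and 14 November, so daylight saving is in effect and Umur Zone is at UTC−04:00.
21:00 UTC − 4h = 17:00 Umur Zone.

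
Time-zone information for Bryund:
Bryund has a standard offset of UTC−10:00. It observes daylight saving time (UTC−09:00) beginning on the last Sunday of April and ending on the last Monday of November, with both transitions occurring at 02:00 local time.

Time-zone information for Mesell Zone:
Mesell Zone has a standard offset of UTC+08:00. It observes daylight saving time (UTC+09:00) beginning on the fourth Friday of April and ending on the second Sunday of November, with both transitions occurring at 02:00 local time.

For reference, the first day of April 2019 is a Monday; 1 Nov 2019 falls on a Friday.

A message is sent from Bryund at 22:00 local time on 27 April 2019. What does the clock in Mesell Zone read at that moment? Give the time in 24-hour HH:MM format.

17:00

1 April 2019 is a Monday, so Sundays fall on 7, 14, 21, 28; the last is April 28.
1 November 2019 is a Friday, so Mondays fall on 4, 11, 18, 25; the last is November 25.
27 April 2019 is outside the daylight-saving period (28 April – 25 November), so Bryund is on standard time, UTC−10:00.
22:00 Bryund + 10h = 08:00 UTC (rolling into the next day, 28 April 2019).
1 April 2019 is a Monday, so the first Friday is April 5 and the fourth is April 26.
1 November 2019 is a Friday, so the first Sunday is November 3 and the second is November 10.
At the standard offset (UTC+08:00), 08:00 UTC + 8h = 16:00 Mesell Zone standard time.
The standard-time date in Mesell Zone, 28 April 2019, lies within the daylight-saving period (26 April – 10 November), so Mesell Zone is on daylight time, UTC+09:00.
08:00 UTC + 9h = 17:00 Mesell Zone.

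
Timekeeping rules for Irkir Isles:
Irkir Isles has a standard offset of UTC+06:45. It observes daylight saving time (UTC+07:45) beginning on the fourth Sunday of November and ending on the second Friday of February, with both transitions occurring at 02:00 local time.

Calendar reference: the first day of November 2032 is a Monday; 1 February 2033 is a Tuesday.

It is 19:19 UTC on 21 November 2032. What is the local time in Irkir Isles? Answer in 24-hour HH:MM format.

02:04

1 November 2032 is a Monday, so the first Sunday is November 7 and the fourth is November 28.
1 February 2033 is a Tuesday, so the first Friday is February 4 and the second is February 11.
At the standard offset (UTC+06:45), 19:19 UTC + 6h45m = 02:04 Irkir Isles standard time (rolling into the next day, 22 November 2032).
Daylight saving runs 28 November 2032 – 11 February 2033; the standard-time date in Irkir Isles, 22 November 2032, is outside that window, so Irkir Isles is on standard time at UTC+06:45.
19:19 UTC + 6h45m = 02:04 local (rolling into the next day, 22 November 2032).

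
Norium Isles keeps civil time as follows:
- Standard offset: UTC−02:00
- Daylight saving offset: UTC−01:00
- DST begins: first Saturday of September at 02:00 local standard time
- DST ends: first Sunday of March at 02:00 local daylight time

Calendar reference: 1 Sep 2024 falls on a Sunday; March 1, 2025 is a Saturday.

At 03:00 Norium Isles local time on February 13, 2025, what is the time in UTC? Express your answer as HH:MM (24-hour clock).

1 September 2024 is a Sunday, so the first Saturday is September 7.
1 March 2025 is a Saturday, so the first Sunday is March 2.
February 13, 2025 falls between 7 September 2024 and 2 March 2025, so daylight saving is in effect and Norium Isles is at UTC−01:00.
03:00 local + 1h = 04:00 UTC.

04:00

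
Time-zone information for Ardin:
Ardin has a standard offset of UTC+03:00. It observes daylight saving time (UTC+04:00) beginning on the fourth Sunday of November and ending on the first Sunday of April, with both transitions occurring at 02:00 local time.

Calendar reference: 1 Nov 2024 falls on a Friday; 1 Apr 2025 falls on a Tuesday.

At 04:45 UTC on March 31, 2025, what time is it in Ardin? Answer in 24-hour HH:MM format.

08:45

1 November 2024 is a Friday, so the first Sunday is November 3 and the fourth is November 24.
1 April 2025 is a Tuesday, so the first Sunday is April 6.
At the standard offset (UTC+03:00), 04:45 UTC + 3h = 07:45 Ardin standard time.
The standard-time date in Ardin, March 31, 2025, lies within the daylight-saving period (24 November 2024 – 6 April 2025), so Ardin is on daylight time, UTC+04:00.
04:45 UTC + 4h = 08:45 local.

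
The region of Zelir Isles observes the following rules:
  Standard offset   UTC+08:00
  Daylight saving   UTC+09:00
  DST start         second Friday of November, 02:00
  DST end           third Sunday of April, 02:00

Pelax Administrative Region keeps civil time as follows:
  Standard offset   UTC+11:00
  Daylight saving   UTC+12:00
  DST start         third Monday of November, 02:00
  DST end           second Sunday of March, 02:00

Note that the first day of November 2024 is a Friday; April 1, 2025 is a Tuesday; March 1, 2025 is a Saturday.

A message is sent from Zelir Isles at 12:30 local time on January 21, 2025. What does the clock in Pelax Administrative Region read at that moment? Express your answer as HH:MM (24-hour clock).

15:30

1 November 2024 is a Friday, so the first Friday is November 1 and the second is November 8.
1 April 2025 is a Tuesday, so the first Sunday is April 6 and the third is April 20.
January 21, 2025 falls between 8 November 2024 and 20 April 2025, so daylight saving is in effect and Zelir Isles is at UTC+09:00.
12:30 Zelir Isles − 9h = 03:30 UTC.
1 November 2024 is a Friday, so the first Monday is November 4 and the third is November 18.
1 March 2025 is a Saturday, so the first Sunday is March 2 and the second is March 9.
At the standard offset (UTC+11:00), 03:30 UTC + 11h = 14:30 Pelax Administrative Region standard time.
The standard-time date in Pelax Administrative Region, January 21, 2025, falls between 18 November 2024 and 9 March 2025, so daylight saving is in effect and Pelax Administrative Region is at UTC+12:00.
03:30 UTC + 12h = 15:30 Pelax Administrative Region.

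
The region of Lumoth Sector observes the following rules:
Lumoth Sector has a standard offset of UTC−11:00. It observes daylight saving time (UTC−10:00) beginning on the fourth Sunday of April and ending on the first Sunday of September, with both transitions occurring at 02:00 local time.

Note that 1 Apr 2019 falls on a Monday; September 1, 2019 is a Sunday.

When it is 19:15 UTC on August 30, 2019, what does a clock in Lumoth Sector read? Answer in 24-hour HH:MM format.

1 April 2019 is a Monday, so the first Sunday is April 7 and the fourth is April 28.
1 September 2019 is a Sunday, so the first Sunday is September 1.
At the standard offset (UTC−11:00), 19:15 UTC − 11h = 08:15 Lumoth Sector standard time.
The standard-time date in Lumoth Sector, August 30, 2019, lies within the daylight-saving period (28 April – 1 September), so Lumoth Sector is on daylight time, UTC−10:00.
19:15 UTC − 10h = 09:15 local.

09:15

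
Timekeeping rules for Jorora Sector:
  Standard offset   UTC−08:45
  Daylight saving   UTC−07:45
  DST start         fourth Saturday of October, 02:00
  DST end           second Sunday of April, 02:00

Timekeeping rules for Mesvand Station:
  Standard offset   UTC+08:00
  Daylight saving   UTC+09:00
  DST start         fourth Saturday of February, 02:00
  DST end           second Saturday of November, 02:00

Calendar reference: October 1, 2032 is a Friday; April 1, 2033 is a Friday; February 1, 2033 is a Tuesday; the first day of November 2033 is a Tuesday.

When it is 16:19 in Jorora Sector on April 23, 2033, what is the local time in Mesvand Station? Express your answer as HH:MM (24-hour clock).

1 October 2032 is a Friday, so the first Saturday is October 2 and the fourth is October 23.
1 April 2033 is a Friday, so the first Sunday is April 3 and the second is April 10.
April 23, 2033 does not fall between 23 October 2032 and 10 April 2033, so daylight saving is not in effect and Jorora Sector is at UTC−08:45.
16:19 Jorora Sector + 8h45m = 01:04 UTC (rolling into the next day, 24 April 2033).
1 February 2033 is a Tuesday, so the first Saturday is February 5 and the fourth is February 26.
1 November 2033 is a Tuesday, so the first Saturday is November 5 and the second is November 12.
At the standard offset (UTC+08:00), 01:04 UTC + 8h = 09:04 Mesvand Station standard time.
Daylight saving runs 26 February – 12 November; the standard-time date in Mesvand Station, April 24, 2033, is inside that window, so Mesvand Station is at UTC+09:00.
01:04 UTC + 9h = 10:04 Mesvand Station.

10:04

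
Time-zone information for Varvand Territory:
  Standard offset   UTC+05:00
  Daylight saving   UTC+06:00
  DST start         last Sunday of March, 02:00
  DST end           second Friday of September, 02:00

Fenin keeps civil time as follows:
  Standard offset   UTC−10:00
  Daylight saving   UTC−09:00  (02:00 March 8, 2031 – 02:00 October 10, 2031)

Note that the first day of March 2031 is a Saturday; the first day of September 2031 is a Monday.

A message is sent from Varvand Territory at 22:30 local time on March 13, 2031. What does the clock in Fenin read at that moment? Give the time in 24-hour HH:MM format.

1 March 2031 is a Saturday, so Sundays fall on 2, 9, 16, 23, 30; the last is March 30.
1 September 2031 is a Monday, so the first Friday is September 5 and the second is September 12.
March 13, 2031 is outside the daylight-saving period (30 March – 12 September), so Varvand Territory is on standard time, UTC+05:00.
22:30 Varvand Territory − 5h = 17:30 UTC.
At the standard offset (UTC−10:00), 17:30 UTC − 10h = 07:30 Fenin standard time.
The standard-time date in Fenin, March 13, 2031, lies within the daylight-saving period (8 March – 10 October), so Fenin is on daylight time, UTC−09:00.
17:30 UTC − 9h = 08:30 Fenin.

08:30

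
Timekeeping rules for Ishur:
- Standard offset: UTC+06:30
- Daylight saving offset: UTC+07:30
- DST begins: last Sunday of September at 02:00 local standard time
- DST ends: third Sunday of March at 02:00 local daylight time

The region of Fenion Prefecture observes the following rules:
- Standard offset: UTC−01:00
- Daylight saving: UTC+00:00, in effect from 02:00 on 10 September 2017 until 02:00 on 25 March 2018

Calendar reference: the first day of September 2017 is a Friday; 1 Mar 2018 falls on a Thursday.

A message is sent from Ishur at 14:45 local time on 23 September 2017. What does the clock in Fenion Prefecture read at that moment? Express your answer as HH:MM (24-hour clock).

08:15

1 September 2017 is a Friday, so Sundays fall on 3, 10, 17, 24; the last is September 24.
1 March 2018 is a Thursday, so the first Sunday is March 4 and the third is March 18.
Daylight saving runs 24 September 2017 – 18 March 2018; 23 September 2017 is outside that window, so Ishur is on standard time at UTC+06:30.
14:45 Ishur − 6h30m = 08:15 UTC.
At the standard offset (UTC−01:00), 08:15 UTC − 1h = 07:15 Fenion Prefecture standard time.
Daylight saving runs 10 September 2017 – 25 March 2018; the standard-time date in Fenion Prefecture, 23 September 2017, is inside that window, so Fenion Prefecture is at UTC+00:00.
08:15 UTC + 0h = 08:15 Fenion Prefecture.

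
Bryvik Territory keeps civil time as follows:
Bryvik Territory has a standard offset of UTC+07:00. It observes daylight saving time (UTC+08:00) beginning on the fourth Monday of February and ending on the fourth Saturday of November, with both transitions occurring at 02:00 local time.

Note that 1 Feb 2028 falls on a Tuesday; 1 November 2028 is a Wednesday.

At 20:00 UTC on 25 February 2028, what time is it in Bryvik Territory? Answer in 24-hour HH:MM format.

03:00

1 February 2028 is a Tuesday, so the first Monday is February 7 and the fourth is February 28.
1 November 2028 is a Wednesday, so the first Saturday is November 4 and the fourth is November 25.
At the standard offset (UTC+07:00), 20:00 UTC + 7h = 03:00 Bryvik Territory standard time (rolling into the next day, 26 February 2028).
The standard-time date in Bryvik Territory, 26 February 2028, is outside the daylight-saving period (28 February – 25 November), so Bryvik Territory is on standard time, UTC+07:00.
20:00 UTC + 7h = 03:00 local (rolling into the next day, 26 February 2028).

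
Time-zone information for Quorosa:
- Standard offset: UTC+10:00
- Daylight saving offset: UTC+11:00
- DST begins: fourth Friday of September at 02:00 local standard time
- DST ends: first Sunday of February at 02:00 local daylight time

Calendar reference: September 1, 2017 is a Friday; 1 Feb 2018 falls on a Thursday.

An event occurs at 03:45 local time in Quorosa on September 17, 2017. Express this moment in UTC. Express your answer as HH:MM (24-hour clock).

17:45

1 September 2017 is a Friday, so the first Friday is September 1 and the fourth is September 22.
1 February 2018 is a Thursday, so the first Sunday is February 4.
Daylight saving runs 22 September 2017 – 4 February 2018; September 17, 2017 is outside that window, so Quorosa is on standard time at UTC+10:00.
03:45 local − 10h = 17:45 UTC (rolling into the previous day, 16 September 2017).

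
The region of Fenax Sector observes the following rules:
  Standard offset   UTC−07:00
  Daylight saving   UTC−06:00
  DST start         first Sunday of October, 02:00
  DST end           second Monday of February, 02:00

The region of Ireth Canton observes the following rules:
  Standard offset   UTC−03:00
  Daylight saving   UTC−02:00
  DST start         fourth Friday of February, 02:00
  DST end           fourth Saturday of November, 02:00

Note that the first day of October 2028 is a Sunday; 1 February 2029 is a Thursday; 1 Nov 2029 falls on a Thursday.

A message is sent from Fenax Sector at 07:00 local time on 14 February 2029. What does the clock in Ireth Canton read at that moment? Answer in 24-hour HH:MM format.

11:00

1 October 2028 is a Sunday, so the first Sunday is October 1.
1 February 2029 is a Thursday, so the first Monday is February 5 and the second is February 12.
14 February 2029 does not fall between 1 October 2028 and 12 February 2029, so daylight saving is not in effect and Fenax Sector is at UTC−07:00.
07:00 Fenax Sector + 7h = 14:00 UTC.
1 February 2029 is a Thursday, so the first Friday is February 2 and the fourth is February 23.
1 November 2029 is a Thursday, so the first Saturday is November 3 and the fourth is November 24.
At the standard offset (UTC−03:00), 14:00 UTC − 3h = 11:00 Ireth Canton standard time.
The standard-time date in Ireth Canton, 14 February 2029, does not fall between 23 February and 24 November, so daylight saving is not in effect and Ireth Canton is at UTC−03:00.
14:00 UTC − 3h = 11:00 Ireth Canton.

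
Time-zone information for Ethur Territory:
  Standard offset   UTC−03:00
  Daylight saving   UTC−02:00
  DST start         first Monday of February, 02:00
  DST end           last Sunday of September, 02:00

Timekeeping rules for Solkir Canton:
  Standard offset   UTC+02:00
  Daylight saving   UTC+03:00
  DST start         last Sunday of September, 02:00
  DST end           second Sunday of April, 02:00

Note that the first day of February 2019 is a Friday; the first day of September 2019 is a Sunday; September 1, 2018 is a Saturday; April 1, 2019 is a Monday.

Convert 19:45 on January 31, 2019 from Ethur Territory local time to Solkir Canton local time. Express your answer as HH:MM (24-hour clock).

1 February 2019 is a Friday, so the first Monday is February 4.
1 September 2019 is a Sunday, so Sundays fall on 1, 8, 15, 22, 29; the last is September 29.
January 31, 2019 is outside the daylight-saving period (4 February – 29 September), so Ethur Territory is on standard time, UTC−03:00.
19:45 Ethur Territory + 3h = 22:45 UTC.
1 September 2018 is a Saturday, so Sundays fall on 2, 9, 16, 23, 30; the last is September 30.
1 April 2019 is a Monday, so the first Sunday is April 7 and the second is April 14.
At the standard offset (UTC+02:00), 22:45 UTC + 2h = 00:45 Solkir Canton standard time (rolling into the next day, 1 February 2019).
Daylight saving runs 30 September 2018 – 14 April 2019; the standard-time date in Solkir Canton, February 1, 2019, is inside that window, so Solkir Canton is at UTC+03:00.
22:45 UTC + 3h = 01:45 Solkir Canton (rolling into the next day, 1 February 2019).

01:45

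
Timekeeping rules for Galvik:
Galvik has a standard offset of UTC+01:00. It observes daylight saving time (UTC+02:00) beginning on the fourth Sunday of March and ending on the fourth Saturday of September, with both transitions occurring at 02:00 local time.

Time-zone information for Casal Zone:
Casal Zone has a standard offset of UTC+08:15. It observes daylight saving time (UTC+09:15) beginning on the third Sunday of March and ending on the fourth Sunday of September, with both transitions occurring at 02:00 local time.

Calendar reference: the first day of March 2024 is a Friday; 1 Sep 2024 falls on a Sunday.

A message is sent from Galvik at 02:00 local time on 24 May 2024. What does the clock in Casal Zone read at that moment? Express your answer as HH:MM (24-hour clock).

09:15

1 March 2024 is a Friday, so the first Sunday is March 3 and the fourth is March 24.
1 September 2024 is a Sunday, so the first Saturday is September 7 and the fourth is September 28.
Daylight saving runs 24 March – 28 September; 24 May 2024 is inside that window, so Galvik is at UTC+02:00.
02:00 Galvik − 2h = 00:00 UTC.
1 March 2024 is a Friday, so the first Sunday is March 3 and the third is March 17.
1 September 2024 is a Sunday, so the first Sunday is September 1 and the fourth is September 22.
At the standard offset (UTC+08:15), 00:00 UTC + 8h15m = 08:15 Casal Zone standard time.
The standard-time date in Casal Zone, 24 May 2024, falls between 17 March and 22 September, so daylight saving is in effect and Casal Zone is at UTC+09:15.
00:00 UTC + 9h15m = 09:15 Casal Zone.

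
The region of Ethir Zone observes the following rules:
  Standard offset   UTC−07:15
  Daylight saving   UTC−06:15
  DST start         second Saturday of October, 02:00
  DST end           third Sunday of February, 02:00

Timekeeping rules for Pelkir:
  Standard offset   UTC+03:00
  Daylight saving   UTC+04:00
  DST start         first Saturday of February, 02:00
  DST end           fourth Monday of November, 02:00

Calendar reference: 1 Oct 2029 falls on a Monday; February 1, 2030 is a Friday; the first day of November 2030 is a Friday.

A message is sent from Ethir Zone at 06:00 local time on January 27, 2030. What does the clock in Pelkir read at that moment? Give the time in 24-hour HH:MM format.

1 October 2029 is a Monday, so the first Saturday is October 6 and the second is October 13.
1 February 2030 is a Friday, so the first Sunday is February 3 and the third is February 17.
January 27, 2030 falls between 13 October 2029 and 17 February 2030, so daylight saving is in effect and Ethir Zone is at UTC−06:15.
06:00 Ethir Zone + 6h15m = 12:15 UTC.
1 February 2030 is a Friday, so the first Saturday is February 2.
1 November 2030 is a Friday, so the first Monday is November 4 and the fourth is November 25.
At the standard offset (UTC+03:00), 12:15 UTC + 3h = 15:15 Pelkir standard time.
The standard-time date in Pelkir, January 27, 2030, does not fall between 2 February and 25 November, so daylight saving is not in effect and Pelkir is at UTC+03:00.
12:15 UTC + 3h = 15:15 Pelkir.

15:15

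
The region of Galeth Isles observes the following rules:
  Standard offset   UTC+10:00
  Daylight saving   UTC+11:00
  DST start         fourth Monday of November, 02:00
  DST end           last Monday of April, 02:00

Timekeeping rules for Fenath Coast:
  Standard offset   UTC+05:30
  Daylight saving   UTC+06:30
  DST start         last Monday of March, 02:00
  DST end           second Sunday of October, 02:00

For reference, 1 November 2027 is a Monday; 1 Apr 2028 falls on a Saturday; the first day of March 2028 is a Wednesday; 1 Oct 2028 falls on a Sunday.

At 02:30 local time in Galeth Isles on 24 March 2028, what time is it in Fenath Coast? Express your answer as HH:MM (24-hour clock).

1 November 2027 is a Monday, so the first Monday is November 1 and the fourth is November 22.
1 April 2028 is a Saturday, so Mondays fall on 3, 10, 17, 24; the last is April 24.
24 March 2028 falls between 22 November 2027 and 24 April 2028, so daylight saving is in effect and Galeth Isles is at UTC+11:00.
02:30 Galeth Isles − 11h = 15:30 UTC (rolling into the previous day, 23 March 2028).
1 March 2028 is a Wednesday, so Mondays fall on 6, 13, 20, 27; the last is March 27.
1 October 2028 is a Sunday, so the first Sunday is October 1 and the second is October 8.
At the standard offset (UTC+05:30), 15:30 UTC + 5h30m = 21:00 Fenath Coast standard time.
Daylight saving runs 27 March – 8 October; the standard-time date in Fenath Coast, 23 March 2028, is outside that window, so Fenath Coast is on standard time at UTC+05:30.
15:30 UTC + 5h30m = 21:00 Fenath Coast.

21:00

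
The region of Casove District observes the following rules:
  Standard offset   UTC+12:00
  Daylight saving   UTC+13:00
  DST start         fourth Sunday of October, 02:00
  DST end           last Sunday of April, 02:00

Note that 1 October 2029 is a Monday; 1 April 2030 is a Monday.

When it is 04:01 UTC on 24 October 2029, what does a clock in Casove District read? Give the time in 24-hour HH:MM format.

1 October 2029 is a Monday, so the first Sunday is October 7 and the fourth is October 28.
1 April 2030 is a Monday, so Sundays fall on 7, 14, 21, 28; the last is April 28.
At the standard offset (UTC+12:00), 04:01 UTC + 12h = 16:01 Casove District standard time.
The standard-time date in Casove District, 24 October 2029, is outside the daylight-saving period (28 October 2029 – 28 April 2030), so Casove District is on standard time, UTC+12:00.
04:01 UTC + 12h = 16:01 local.

16:01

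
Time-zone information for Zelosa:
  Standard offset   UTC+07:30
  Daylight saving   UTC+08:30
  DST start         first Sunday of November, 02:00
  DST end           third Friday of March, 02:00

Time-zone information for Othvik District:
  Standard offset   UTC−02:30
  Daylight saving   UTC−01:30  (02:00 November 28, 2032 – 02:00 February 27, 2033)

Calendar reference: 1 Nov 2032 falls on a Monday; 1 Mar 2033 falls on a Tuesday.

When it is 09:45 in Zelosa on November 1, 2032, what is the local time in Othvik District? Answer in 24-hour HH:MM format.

23:45

1 November 2032 is a Monday, so the first Sunday is November 7.
1 March 2033 is a Tuesday, so the first Friday is March 4 and the third is March 18.
November 1, 2032 does not fall between 7 November 2032 and 18 March 2033, so daylight saving is not in effect and Zelosa is at UTC+07:30.
09:45 Zelosa − 7h30m = 02:15 UTC.
At the standard offset (UTC−02:30), 02:15 UTC − 2h30m = 23:45 Othvik District standard time (rolling into the previous day, 31 October 2032).
The standard-time date in Othvik District, October 31, 2032, is outside the daylight-saving period (28 November 2032 – 27 February 2033), so Othvik District is on standard time, UTC−02:30.
02:15 UTC − 2h30m = 23:45 Othvik District (rolling into the previous day, 31 October 2032).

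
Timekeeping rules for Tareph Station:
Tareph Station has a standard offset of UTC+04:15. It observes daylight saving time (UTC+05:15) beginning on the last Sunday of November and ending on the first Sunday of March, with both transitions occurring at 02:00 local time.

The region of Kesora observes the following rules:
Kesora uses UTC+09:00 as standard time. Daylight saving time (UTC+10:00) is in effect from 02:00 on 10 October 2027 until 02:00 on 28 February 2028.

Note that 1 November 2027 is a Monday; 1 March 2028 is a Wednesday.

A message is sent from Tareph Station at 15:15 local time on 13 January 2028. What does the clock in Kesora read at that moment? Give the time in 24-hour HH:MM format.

20:00

1 November 2027 is a Monday, so Sundays fall on 7, 14, 21, 28; the last is November 28.
1 March 2028 is a Wednesday, so the first Sunday is March 5.
Daylight saving runs 28 November 2027 – 5 March 2028; 13 January 2028 is inside that window, so Tareph Station is at UTC+05:15.
15:15 Tareph Station − 5h15m = 10:00 UTC.
At the standard offset (UTC+09:00), 10:00 UTC + 9h = 19:00 Kesora standard time.
The standard-time date in Kesora, 13 January 2028, falls between 10 October 2027 and 28 February 2028, so daylight saving is in effect and Kesora is at UTC+10:00.
10:00 UTC + 10h = 20:00 Kesora.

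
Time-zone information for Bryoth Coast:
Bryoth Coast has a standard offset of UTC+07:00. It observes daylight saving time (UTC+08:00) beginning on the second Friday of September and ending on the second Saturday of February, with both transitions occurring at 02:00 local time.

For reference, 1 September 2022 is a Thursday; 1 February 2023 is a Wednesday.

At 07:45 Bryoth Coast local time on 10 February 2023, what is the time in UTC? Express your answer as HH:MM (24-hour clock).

1 September 2022 is a Thursday, so the first Friday is September 2 and the second is September 9.
1 February 2023 is a Wednesday, so the first Saturday is February 4 and the second is February 11.
Daylight saving runs 9 September 2022 – 11 February 2023; 10 February 2023 is inside that window, so Bryoth Coast is at UTC+08:00.
07:45 local − 8h = 23:45 UTC (rolling into the previous day, 9 February 2023).

23:45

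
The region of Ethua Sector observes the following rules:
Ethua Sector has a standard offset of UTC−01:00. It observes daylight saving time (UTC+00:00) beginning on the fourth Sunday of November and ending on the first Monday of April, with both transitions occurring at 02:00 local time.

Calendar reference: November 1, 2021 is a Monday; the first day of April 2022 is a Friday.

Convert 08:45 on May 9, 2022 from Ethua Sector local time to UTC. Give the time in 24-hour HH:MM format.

09:45

1 November 2021 is a Monday, so the first Sunday is November 7 and the fourth is November 28.
1 April 2022 is a Friday, so the first Monday is April 4.
May 9, 2022 is outside the daylight-saving period (28 November 2021 – 4 April 2022), so Ethua Sector is on standard time, UTC−01:00.
08:45 local + 1h = 09:45 UTC.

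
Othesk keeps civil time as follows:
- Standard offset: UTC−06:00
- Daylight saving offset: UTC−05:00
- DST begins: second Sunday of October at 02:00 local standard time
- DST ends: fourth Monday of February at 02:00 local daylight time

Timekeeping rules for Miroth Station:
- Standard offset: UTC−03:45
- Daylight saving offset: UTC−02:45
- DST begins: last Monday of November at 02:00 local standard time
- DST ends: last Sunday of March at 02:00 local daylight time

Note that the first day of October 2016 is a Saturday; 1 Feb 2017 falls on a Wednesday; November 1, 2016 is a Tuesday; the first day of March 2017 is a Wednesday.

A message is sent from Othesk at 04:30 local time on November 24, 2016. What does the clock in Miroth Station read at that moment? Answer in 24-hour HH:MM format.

05:45

1 October 2016 is a Saturday, so the first Sunday is October 2 and the second is October 9.
1 February 2017 is a Wednesday, so the first Monday is February 6 and the fourth is February 27.
November 24, 2016 falls between 9 October 2016 and 27 February 2017, so daylight saving is in effect and Othesk is at UTC−05:00.
04:30 Othesk + 5h = 09:30 UTC.
1 November 2016 is a Tuesday, so Mondays fall on 7, 14, 21, 28; the last is November 28.
1 March 2017 is a Wednesday, so Sundays fall on 5, 12, 19, 26; the last is March 26.
At the standard offset (UTC−03:45), 09:30 UTC − 3h45m = 05:45 Miroth Station standard time.
Daylight saving runs 28 November 2016 – 26 March 2017; the standard-time date in Miroth Station, November 24, 2016, is outside that window, so Miroth Station is on standard time at UTC−03:45.
09:30 UTC − 3h45m = 05:45 Miroth Station.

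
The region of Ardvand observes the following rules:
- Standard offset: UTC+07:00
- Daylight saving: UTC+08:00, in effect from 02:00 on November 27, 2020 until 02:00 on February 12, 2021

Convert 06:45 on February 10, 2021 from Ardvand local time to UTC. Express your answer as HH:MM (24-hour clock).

February 10, 2021 falls between 27 November 2020 and 12 February 2021, so daylight saving is in effect and Ardvand is at UTC+08:00.
06:45 local − 8h = 22:45 UTC (rolling into the previous day, 9 February 2021).

22:45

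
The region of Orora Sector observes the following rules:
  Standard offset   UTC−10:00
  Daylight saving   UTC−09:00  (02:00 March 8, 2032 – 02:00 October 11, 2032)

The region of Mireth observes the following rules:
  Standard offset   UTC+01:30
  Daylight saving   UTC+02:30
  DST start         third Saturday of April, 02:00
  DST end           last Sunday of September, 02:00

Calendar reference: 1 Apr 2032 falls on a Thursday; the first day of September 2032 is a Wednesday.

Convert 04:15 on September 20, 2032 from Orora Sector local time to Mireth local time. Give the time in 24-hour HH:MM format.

September 20, 2032 lies within the daylight-saving period (8 March – 11 October), so Orora Sector is on daylight time, UTC−09:00.
04:15 Orora Sector + 9h = 13:15 UTC.
1 April 2032 is a Thursday, so the first Saturday is April 3 and the third is April 17.
1 September 2032 is a Wednesday, so Sundays fall on 5, 12, 19, 26; the last is September 26.
At the standard offset (UTC+01:30), 13:15 UTC + 1h30m = 14:45 Mireth standard time.
The standard-time date in Mireth, September 20, 2032, lies within the daylight-saving period (17 April – 26 September), so Mireth is on daylight time, UTC+02:30.
13:15 UTC + 2h30m = 15:45 Mireth.

15:45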